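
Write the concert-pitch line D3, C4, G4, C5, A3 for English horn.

The English horn sounds a perfect fifth below written, so the written part must be a perfect fifth above concert — transpose each note up.
D3 becomes A3
C4 becomes G4
G4 becomes D5
C5 becomes G5
A3 becomes E4

A3 G4 D5 G5 E4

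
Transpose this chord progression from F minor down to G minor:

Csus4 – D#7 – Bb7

Dsus4 E#7 C7

F minor down to G minor is a minor seventh; each chord root moves by that interval while the quality stays the same.
Csus4: root C down a minor seventh → D, giving Dsus4.
D#7: root D# down a minor seventh → E#, giving E#7.
Bb7: root Bb down a minor seventh → C, giving C7.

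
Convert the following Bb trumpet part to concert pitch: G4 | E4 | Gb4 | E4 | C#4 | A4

The Bb trumpet sounds a major second below written, so transpose each written note down a major second.
G4 to F4
E4 to D4
Gb4 to Fb4
E4 to D4
C#4 to B3
A4 to G4

F4 D4 Fb4 D4 B3 G4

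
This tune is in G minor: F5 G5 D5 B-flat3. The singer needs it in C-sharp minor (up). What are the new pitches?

B5 C#6 G#5 E4

G minor to C-sharp minor up is an augmented fourth, so every note moves up by that interval.
F5 -> B5
G5 -> C#6
D5 -> G#5
Bb3 -> E4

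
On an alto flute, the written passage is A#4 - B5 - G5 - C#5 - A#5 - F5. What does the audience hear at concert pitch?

E#4 F#5 D5 G#4 E#5 C5

The alto flute sounds a perfect fourth below written, so transpose each written note down a perfect fourth.
A#4 becomes E#4
B5 becomes F#5
G5 becomes D5
C#5 becomes G#4
A#5 becomes E#5
F5 becomes C5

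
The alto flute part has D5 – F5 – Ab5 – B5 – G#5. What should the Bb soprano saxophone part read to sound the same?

B4 D5 F5 G#5 E#5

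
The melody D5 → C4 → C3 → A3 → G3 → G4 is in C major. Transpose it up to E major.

F#5 E4 E3 C#4 B3 B4

C major to E major up is a major third, so every note moves up by that interval.
D5 -> F#5
C4 -> E4
C3 -> E3
A3 -> C#4
G3 -> B3
G4 -> B4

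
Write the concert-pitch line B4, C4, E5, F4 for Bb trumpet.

C#5 D4 F#5 G4

The Bb trumpet sounds a major second below written, so the written part must be a major second above concert — transpose each note up.
B4 becomes C#5
C4 becomes D4
E5 becomes F#5
F4 becomes G4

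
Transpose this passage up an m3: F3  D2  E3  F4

F3 up a minor third is Ab3.
D2: a third up reaches F, and 3 semitones makes it F2.
E3 up a minor third is G3.
F4 up a minor third is Ab4.

Ab3 F2 G3 Ab4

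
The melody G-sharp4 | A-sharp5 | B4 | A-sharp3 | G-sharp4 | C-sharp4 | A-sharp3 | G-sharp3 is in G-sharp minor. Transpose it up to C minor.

C5 D6 Eb5 D4 C5 F4 D4 C4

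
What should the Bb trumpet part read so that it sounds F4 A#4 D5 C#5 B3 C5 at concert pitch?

G4 B#4 E5 D#5 C#4 D5

The Bb trumpet sounds a major second below written, so the written part must be a major second above concert — transpose each note up.
F4 gives G4
A#4 gives B#4
D5 gives E5
C#5 gives D#5
B3 gives C#4
C5 gives D5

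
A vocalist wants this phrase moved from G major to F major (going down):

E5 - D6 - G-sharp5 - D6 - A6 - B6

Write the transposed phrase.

D5 C6 F#5 C6 G6 A6

From G down to F is a major second; apply that to each pitch.
E5 gives D5
D6 gives C6
G#5 gives F#5
D6 gives C6
A6 gives G6
B6 gives A6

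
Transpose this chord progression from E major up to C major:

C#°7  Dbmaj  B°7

E major up to C major is a minor sixth; each chord root moves by that interval while the quality stays the same.
C#°7: root C# up a minor sixth → A, giving A°7.
Dbmaj: root Db up a minor sixth → Bbb, giving Bbbmaj.
B°7: root B up a minor sixth → G, giving G°7.

A°7 Bbbmaj G°7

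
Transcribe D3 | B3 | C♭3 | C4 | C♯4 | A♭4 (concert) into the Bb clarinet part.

E3 C#4 Db3 D4 D#4 Bb4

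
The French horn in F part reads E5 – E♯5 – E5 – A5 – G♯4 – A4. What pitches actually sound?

The French horn in F sounds a perfect fifth below written, so transpose each written note down a perfect fifth.
E5 to A4
E#5 to A#4
E5 to A4
A5 to D5
G#4 to C#4
A4 to D4

A4 A#4 A4 D5 C#4 D4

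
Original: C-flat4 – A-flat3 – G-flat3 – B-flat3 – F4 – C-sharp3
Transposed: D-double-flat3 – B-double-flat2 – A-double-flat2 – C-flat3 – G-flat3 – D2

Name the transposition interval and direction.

down a major seventh

Take the first pair: Cb4 → Dbb3. C to D spans 7 letter names, so the interval is some kind of seventh.
Dbb3 to Cb4 is 11 semitones, which makes it a major seventh; the second version is lower, so the direction is down.
Checking another pair — C#3 → D2 — gives the same interval.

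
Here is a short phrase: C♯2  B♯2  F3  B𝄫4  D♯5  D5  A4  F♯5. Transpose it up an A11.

F##3 E##4 B4 Eb6 G##6 G#6 D#6 B#6

C#2 up an augmented eleventh is F##3.
B#2: an eleventh up reaches E, and 18 semitones makes it E##4.
An augmented eleventh up from F3 gives B4.
Bbb4 up an augmented eleventh is Eb6.
An augmented eleventh up from D#5 gives G##6.
An augmented eleventh up from D5 gives G#6.
A4 up an augmented eleventh is D#6.
F#5: an eleventh up reaches B, and 18 semitones makes it B#6.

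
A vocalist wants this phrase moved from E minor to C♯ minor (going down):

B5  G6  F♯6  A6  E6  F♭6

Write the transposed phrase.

G#5 E6 D#6 F#6 C#6 Db6

From E down to C♯ is a minor third; apply that to each pitch.
B5 gives G#5
G6 gives E6
F#6 gives D#6
A6 gives F#6
E6 gives C#6
Fb6 gives Db6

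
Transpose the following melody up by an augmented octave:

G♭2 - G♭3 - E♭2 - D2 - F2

Gb2 up an augmented octave is G3.
Gb3 up an augmented octave is G4.
Eb2 up an augmented octave is E3.
D2: an octave up reaches D, and 13 semitones makes it D#3.
F2 up an augmented octave is F#3.

G3 G4 E3 D#3 F#3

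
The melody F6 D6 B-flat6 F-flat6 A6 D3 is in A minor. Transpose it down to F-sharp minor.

From A down to F-sharp is a minor third; apply that to each pitch.
F6 -> D6
D6 -> B5
Bb6 -> G6
Fb6 -> Db6
A6 -> F#6
D3 -> B2

D6 B5 G6 Db6 F#6 B2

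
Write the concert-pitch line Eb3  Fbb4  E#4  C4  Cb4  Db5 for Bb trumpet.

The Bb trumpet sounds a major second below written, so the written part must be a major second above concert — transpose each note up.
Eb3 becomes F3
Fbb4 becomes Gbb4
E#4 becomes F##4
C4 becomes D4
Cb4 becomes Db4
Db5 becomes Eb5

F3 Gbb4 F##4 D4 Db4 Eb5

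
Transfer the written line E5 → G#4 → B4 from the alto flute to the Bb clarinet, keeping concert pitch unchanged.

C#5 E#4 G#4

First find concert pitch: the alto flute sounds a perfect fourth below written, so E5 G#4 B4 sounds B4 D#4 F#4.
Then write for Bb clarinet: it sounds a major second below written, so the part must be a major second above concert.
B4 → C#5
D#4 → E#4
F#4 → G#4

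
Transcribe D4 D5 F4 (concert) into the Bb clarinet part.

Written C4 sounds as Bb3 on the Bb clarinet, so concert pitches are written a major second up.
D4 to E4
D5 to E5
F4 to G4

E4 E5 G4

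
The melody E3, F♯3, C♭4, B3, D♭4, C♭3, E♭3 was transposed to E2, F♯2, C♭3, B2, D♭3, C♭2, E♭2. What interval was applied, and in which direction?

down a perfect octave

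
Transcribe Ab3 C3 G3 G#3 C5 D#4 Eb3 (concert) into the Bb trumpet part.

Bb3 D3 A3 A#3 D5 E#4 F3

The Bb trumpet sounds a major second below written, so the written part must be a major second above concert — transpose each note up.
Ab3 to Bb3
C3 to D3
G3 to A3
G#3 to A#3
C5 to D5
D#4 to E#4
Eb3 to F3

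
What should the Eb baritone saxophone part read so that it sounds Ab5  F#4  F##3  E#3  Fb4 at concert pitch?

Written C4 sounds as Eb2 on the Eb baritone saxophone, so concert pitches are written a major thirteenth up.
Ab5 gives F7
F#4 gives D#6
F##3 gives D##5
E#3 gives C##5
Fb4 gives Db6

F7 D#6 D##5 C##5 Db6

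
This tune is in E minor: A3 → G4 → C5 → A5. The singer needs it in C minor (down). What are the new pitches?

F3 Eb4 Ab4 F5

From E down to C is a major third; apply that to each pitch.
A3 to F3
G4 to Eb4
C5 to Ab4
A5 to F5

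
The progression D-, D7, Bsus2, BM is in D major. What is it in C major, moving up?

C- C7 Asus2 AM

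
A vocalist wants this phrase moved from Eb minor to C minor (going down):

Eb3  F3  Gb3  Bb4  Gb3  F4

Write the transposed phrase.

C3 D3 Eb3 G4 Eb3 D4

Eb minor to C minor down is a minor third, so every note moves down by that interval.
Eb3 -> C3
F3 -> D3
Gb3 -> Eb3
Bb4 -> G4
Gb3 -> Eb3
F4 -> D4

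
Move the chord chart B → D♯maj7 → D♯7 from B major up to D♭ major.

Db Fmaj7 F7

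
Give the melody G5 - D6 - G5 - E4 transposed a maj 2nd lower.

F5 C6 F5 D4

A major second down from G5 gives F5.
D6 down a major second is C6.
A major second down from G5 gives F5.
E4: a second down reaches D, and 2 semitones makes it D4.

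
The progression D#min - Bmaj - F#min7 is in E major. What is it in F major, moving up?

E major up to F major is a minor second; each chord root moves by that interval while the quality stays the same.
D#min: root D# up a minor second → E, giving Emin.
Bmaj: root B up a minor second → C, giving Cmaj.
F#min7: root F# up a minor second → G, giving Gmin7.

Emin Cmaj Gmin7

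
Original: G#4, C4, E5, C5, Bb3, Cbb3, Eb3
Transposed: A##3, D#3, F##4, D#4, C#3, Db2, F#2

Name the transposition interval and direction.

down a diminished seventh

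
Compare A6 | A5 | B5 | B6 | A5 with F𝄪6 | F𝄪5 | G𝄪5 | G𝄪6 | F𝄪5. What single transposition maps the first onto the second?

down a diminished third

Take the first pair: A6 → F##6. A to F spans 3 letter names, so the interval is some kind of third.
F##6 to A6 is 2 semitones, which makes it a diminished third; the second version is lower, so the direction is down.
Checking another pair — A5 → F##5 — gives the same interval.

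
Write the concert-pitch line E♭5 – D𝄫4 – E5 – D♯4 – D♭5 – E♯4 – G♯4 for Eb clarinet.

C5 Bbb3 C#5 B#3 Bb4 C##4 E#4

The Eb clarinet sounds a minor third above written, so the written part must be a minor third below concert — transpose each note down.
Eb5 to C5
Dbb4 to Bbb3
E5 to C#5
D#4 to B#3
Db5 to Bb4
E#4 to C##4
G#4 to E#4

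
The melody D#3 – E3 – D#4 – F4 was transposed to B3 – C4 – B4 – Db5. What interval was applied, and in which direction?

up a minor sixth

Take the first pair: D#3 → B3. D to B spans 6 letter names, so the interval is some kind of sixth.
D#3 to B3 is 8 semitones, which makes it a minor sixth; the second version is higher, so the direction is up.
Checking another pair — F4 → Db5 — gives the same interval.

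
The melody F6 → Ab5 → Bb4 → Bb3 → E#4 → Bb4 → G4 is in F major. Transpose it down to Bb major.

Bb5 Db5 Eb4 Eb3 A#3 Eb4 C4

From F down to Bb is a perfect fifth; apply that to each pitch.
F6 gives Bb5
Ab5 gives Db5
Bb4 gives Eb4
Bb3 gives Eb3
E#4 gives A#3
Bb4 gives Eb4
G4 gives C4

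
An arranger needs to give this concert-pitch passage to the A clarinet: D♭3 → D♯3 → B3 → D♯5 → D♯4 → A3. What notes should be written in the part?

Written C4 sounds as A3 on the A clarinet, so concert pitches are written a minor third up.
Db3 -> Fb3
D#3 -> F#3
B3 -> D4
D#5 -> F#5
D#4 -> F#4
A3 -> C4

Fb3 F#3 D4 F#5 F#4 C4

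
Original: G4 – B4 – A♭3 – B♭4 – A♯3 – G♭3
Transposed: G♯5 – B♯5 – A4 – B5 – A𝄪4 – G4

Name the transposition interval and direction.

Take the first pair: G4 → G#5. G to G spans 8 letter names, so the interval is some kind of octave.
G4 to G#5 is 13 semitones, which makes it an augmented octave; the second version is higher, so the direction is up.
Checking another pair — Gb3 → G4 — gives the same interval.

up an augmented octave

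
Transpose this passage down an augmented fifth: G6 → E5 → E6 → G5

G6 down an augmented fifth is Cb6.
E5: a fifth down reaches A, and 8 semitones makes it Ab4.
An augmented fifth down from E6 gives Ab5.
G5 down an augmented fifth is Cb5.

Cb6 Ab4 Ab5 Cb5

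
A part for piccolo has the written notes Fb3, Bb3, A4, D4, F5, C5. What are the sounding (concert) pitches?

Written C4 on the piccolo sounds as C5, a perfect octave higher; apply that shift to every note.
Fb3 becomes Fb4
Bb3 becomes Bb4
A4 becomes A5
D4 becomes D5
F5 becomes F6
C5 becomes C6

Fb4 Bb4 A5 D5 F6 C6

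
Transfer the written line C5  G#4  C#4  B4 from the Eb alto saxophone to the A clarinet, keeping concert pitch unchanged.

Gb4 D4 G3 F4

First find concert pitch: the Eb alto saxophone sounds a major sixth below written, so C5 G#4 C#4 B4 sounds Eb4 B3 E3 D4.
Then write for A clarinet: it sounds a minor third below written, so the part must be a minor third above concert.
Eb4 → Gb4
B3 → D4
E3 → G3
D4 → F4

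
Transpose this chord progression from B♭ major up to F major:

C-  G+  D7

B♭ major up to F major is a perfect fifth; each chord root moves by that interval while the quality stays the same.
C-: root C up a perfect fifth → G, giving G-.
G+: root G up a perfect fifth → D, giving D+.
D7: root D up a perfect fifth → A, giving A7.

G- D+ A7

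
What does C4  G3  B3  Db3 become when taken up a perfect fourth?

F4 C4 E4 Gb3

C4 gives F4
G3 gives C4
B3 gives E4
Db3 gives Gb3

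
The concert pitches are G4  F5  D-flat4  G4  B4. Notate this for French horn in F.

D5 C6 Ab4 D5 F#5

The French horn in F sounds a perfect fifth below written, so the written part must be a perfect fifth above concert — transpose each note up.
G4 → D5
F5 → C6
Db4 → Ab4
G4 → D5
B4 → F#5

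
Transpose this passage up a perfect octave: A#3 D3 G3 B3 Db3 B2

A#3 up a perfect octave is A#4.
D3 up a perfect octave is D4.
G3: an octave up reaches G, and 12 semitones makes it G4.
A perfect octave up from B3 gives B4.
Db3: an octave up reaches D, and 12 semitones makes it Db4.
A perfect octave up from B2 gives B3.

A#4 D4 G4 B4 Db4 B3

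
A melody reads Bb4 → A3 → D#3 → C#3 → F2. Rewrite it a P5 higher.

Bb4 becomes F5
A3 becomes E4
D#3 becomes A#3
C#3 becomes G#3
F2 becomes C3

F5 E4 A#3 G#3 C3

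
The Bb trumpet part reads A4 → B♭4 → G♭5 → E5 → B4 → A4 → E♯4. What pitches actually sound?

Written C4 on the Bb trumpet sounds as Bb3, a major second lower; apply that shift to every note.
A4 gives G4
Bb4 gives Ab4
Gb5 gives Fb5
E5 gives D5
B4 gives A4
A4 gives G4
E#4 gives D#4

G4 Ab4 Fb5 D5 A4 G4 D#4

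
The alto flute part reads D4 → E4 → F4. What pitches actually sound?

Written C4 on the alto flute sounds as G3, a perfect fourth lower; apply that shift to every note.
D4 becomes A3
E4 becomes B3
F4 becomes C4

A3 B3 C4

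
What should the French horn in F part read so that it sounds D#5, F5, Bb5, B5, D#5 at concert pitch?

A#5 C6 F6 F#6 A#5

Written C4 sounds as F3 on the French horn in F, so concert pitches are written a perfect fifth up.
D#5 -> A#5
F5 -> C6
Bb5 -> F6
B5 -> F#6
D#5 -> A#5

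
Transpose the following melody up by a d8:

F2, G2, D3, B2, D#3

Fb3 Gb3 Db4 Bb3 D4

F2 becomes Fb3
G2 becomes Gb3
D3 becomes Db4
B2 becomes Bb3
D#3 becomes D4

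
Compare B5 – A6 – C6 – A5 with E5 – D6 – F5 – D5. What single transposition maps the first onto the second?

down a perfect fifth

Take the first pair: B5 → E5. B to E spans 5 letter names, so the interval is some kind of fifth.
E5 to B5 is 7 semitones, which makes it a perfect fifth; the second version is lower, so the direction is down.
Checking another pair — A5 → D5 — gives the same interval.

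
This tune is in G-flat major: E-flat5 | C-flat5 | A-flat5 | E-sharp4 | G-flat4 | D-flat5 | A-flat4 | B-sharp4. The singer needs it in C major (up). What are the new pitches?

G-flat major to C major up is an augmented fourth, so every note moves up by that interval.
Eb5 → A5
Cb5 → F5
Ab5 → D6
E#4 → A##4
Gb4 → C5
Db5 → G5
Ab4 → D5
B#4 → E##5

A5 F5 D6 A##4 C5 G5 D5 E##5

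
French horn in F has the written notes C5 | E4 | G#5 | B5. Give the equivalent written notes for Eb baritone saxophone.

D6 F#5 A#6 C#7

First find concert pitch: the French horn in F sounds a perfect fifth below written, so C5 E4 G#5 B5 sounds F4 A3 C#5 E5.
Then write for Eb baritone saxophone: it sounds a major thirteenth below written, so the part must be a major thirteenth above concert.
F4 → D6
A3 → F#5
C#5 → A#6
E5 → C#7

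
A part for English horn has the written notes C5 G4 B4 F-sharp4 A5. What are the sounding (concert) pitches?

F4 C4 E4 B3 D5

The English horn sounds a perfect fifth below written, so transpose each written note down a perfect fifth.
C5 to F4
G4 to C4
B4 to E4
F#4 to B3
A5 to D5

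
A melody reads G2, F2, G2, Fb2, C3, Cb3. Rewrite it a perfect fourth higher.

C3 Bb2 C3 Bbb2 F3 Fb3

G2 gives C3
F2 gives Bb2
G2 gives C3
Fb2 gives Bbb2
C3 gives F3
Cb3 gives Fb3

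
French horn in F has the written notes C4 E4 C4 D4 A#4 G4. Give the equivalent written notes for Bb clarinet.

G3 B3 G3 A3 E#4 D4

First find concert pitch: the French horn in F sounds a perfect fifth below written, so C4 E4 C4 D4 A#4 G4 sounds F3 A3 F3 G3 D#4 C4.
Then write for Bb clarinet: it sounds a major second below written, so the part must be a major second above concert.
F3 → G3
A3 → B3
F3 → G3
G3 → A3
D#4 → E#4
C4 → D4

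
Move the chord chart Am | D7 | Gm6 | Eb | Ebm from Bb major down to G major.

F#m B7 Em6 C Cm

Bb major down to G major is a minor third; each chord root moves by that interval while the quality stays the same.
Am: root A down a minor third → F#, giving F#m.
D7: root D down a minor third → B, giving B7.
Gm6: root G down a minor third → E, giving Em6.
Eb: root Eb down a minor third → C, giving C.
Ebm: root Eb down a minor third → C, giving Cm.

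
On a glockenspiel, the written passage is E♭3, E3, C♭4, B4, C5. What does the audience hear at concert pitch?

Written C4 on the glockenspiel sounds as C6, a perfect fifteenth higher; apply that shift to every note.
Eb3 → Eb5
E3 → E5
Cb4 → Cb6
B4 → B6
C5 → C7

Eb5 E5 Cb6 B6 C7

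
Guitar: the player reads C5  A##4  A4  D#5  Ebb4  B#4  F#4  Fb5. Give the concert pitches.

Written C4 on the guitar sounds as C3, a perfect octave lower; apply that shift to every note.
C5 to C4
A##4 to A##3
A4 to A3
D#5 to D#4
Ebb4 to Ebb3
B#4 to B#3
F#4 to F#3
Fb5 to Fb4

C4 A##3 A3 D#4 Ebb3 B#3 F#3 Fb4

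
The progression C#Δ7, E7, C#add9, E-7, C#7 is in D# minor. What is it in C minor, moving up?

BbΔ7 Db7 Bbadd9 Db-7 Bb7

D# minor up to C minor is a diminished seventh; each chord root moves by that interval while the quality stays the same.
C#Δ7: root C# up a diminished seventh → Bb, giving BbΔ7.
E7: root E up a diminished seventh → Db, giving Db7.
C#add9: root C# up a diminished seventh → Bb, giving Bbadd9.
E-7: root E up a diminished seventh → Db, giving Db-7.
C#7: root C# up a diminished seventh → Bb, giving Bb7.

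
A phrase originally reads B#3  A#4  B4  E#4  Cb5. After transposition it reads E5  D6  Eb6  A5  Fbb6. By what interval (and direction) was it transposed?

Take the first pair: B#3 → E5. B to E spans 11 letter names, so the interval is some kind of eleventh.
B#3 to E5 is 16 semitones, which makes it a diminished eleventh; the second version is higher, so the direction is up.
Checking another pair — Cb5 → Fbb6 — gives the same interval.

up a diminished eleventh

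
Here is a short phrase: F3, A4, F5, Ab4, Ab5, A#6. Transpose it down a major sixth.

Ab2 C4 Ab4 Cb4 Cb5 C#6

F3 -> Ab2
A4 -> C4
F5 -> Ab4
Ab4 -> Cb4
Ab5 -> Cb5
A#6 -> C#6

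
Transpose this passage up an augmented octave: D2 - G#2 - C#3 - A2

D#3 G##3 C##4 A#3

D2 to D#3
G#2 to G##3
C#3 to C##4
A2 to A#3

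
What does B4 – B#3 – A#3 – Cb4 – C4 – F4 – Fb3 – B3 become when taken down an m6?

A minor sixth down from B4 gives D#4.
B#3: a sixth down reaches D, and 8 semitones makes it D##3.
A#3 down a minor sixth is C##3.
Cb4 down a minor sixth is Eb3.
C4: a sixth down reaches E, and 8 semitones makes it E3.
A minor sixth down from F4 gives A3.
Fb3: a sixth down reaches A, and 8 semitones makes it Ab2.
B3 down a minor sixth is D#3.

D#4 D##3 C##3 Eb3 E3 A3 Ab2 D#3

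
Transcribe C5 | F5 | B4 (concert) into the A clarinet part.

Eb5 Ab5 D5

The A clarinet sounds a minor third below written, so the written part must be a minor third above concert — transpose each note up.
C5 to Eb5
F5 to Ab5
B4 to D5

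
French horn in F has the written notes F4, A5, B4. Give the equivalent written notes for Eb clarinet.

G3 B4 C#4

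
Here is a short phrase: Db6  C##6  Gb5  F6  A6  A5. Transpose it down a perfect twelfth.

Db6 down a perfect twelfth is Gb4.
C##6 down a perfect twelfth is F##4.
Gb5 down a perfect twelfth is Cb4.
F6 down a perfect twelfth is Bb4.
A6: a twelfth down reaches D, and 19 semitones makes it D5.
A5 down a perfect twelfth is D4.

Gb4 F##4 Cb4 Bb4 D5 D4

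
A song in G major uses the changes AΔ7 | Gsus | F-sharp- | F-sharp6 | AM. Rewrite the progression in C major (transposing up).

DΔ7 Csus B- B6 DM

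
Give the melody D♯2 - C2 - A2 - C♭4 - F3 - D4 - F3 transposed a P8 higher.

D#2 up a perfect octave is D#3.
C2: an octave up reaches C, and 12 semitones makes it C3.
A2 up a perfect octave is A3.
Cb4: an octave up reaches C, and 12 semitones makes it Cb5.
F3 up a perfect octave is F4.
D4: an octave up reaches D, and 12 semitones makes it D5.
F3 up a perfect octave is F4.

D#3 C3 A3 Cb5 F4 D5 F4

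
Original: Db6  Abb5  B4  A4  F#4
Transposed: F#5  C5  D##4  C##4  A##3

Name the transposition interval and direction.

down a diminished sixth

Take the first pair: Db6 → F#5. D to F spans 6 letter names, so the interval is some kind of sixth.
F#5 to Db6 is 7 semitones, which makes it a diminished sixth; the second version is lower, so the direction is down.
Checking another pair — F#4 → A##3 — gives the same interval.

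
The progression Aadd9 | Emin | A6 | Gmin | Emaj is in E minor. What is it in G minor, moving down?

E minor down to G minor is a major sixth; each chord root moves by that interval while the quality stays the same.
Aadd9: root A down a major sixth → C, giving Cadd9.
Emin: root E down a major sixth → G, giving Gmin.
A6: root A down a major sixth → C, giving C6.
Gmin: root G down a major sixth → Bb, giving Bbmin.
Emaj: root E down a major sixth → G, giving Gmaj.

Cadd9 Gmin C6 Bbmin Gmaj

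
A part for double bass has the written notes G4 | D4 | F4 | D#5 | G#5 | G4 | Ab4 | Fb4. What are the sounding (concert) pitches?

G3 D3 F3 D#4 G#4 G3 Ab3 Fb3

Written C4 on the double bass sounds as C3, a perfect octave lower; apply that shift to every note.
G4 → G3
D4 → D3
F4 → F3
D#5 → D#4
G#5 → G#4
G4 → G3
Ab4 → Ab3
Fb4 → Fb3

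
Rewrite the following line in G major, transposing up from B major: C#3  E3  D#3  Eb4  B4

A3 C4 B3 Cb5 G5

From B up to G is a minor sixth; apply that to each pitch.
C#3 becomes A3
E3 becomes C4
D#3 becomes B3
Eb4 becomes Cb5
B4 becomes G5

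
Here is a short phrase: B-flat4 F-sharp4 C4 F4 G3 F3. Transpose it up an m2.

Cb5 G4 Db4 Gb4 Ab3 Gb3

Bb4 gives Cb5
F#4 gives G4
C4 gives Db4
F4 gives Gb4
G3 gives Ab3
F3 gives Gb3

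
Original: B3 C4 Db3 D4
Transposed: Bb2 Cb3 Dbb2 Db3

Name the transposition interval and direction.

down an augmented octave

Take the first pair: B3 → Bb2. B to B spans 8 letter names, so the interval is some kind of octave.
Bb2 to B3 is 13 semitones, which makes it an augmented octave; the second version is lower, so the direction is down.
Checking another pair — D4 → Db3 — gives the same interval.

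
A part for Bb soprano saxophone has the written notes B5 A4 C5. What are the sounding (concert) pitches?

The Bb soprano saxophone sounds a major second below written, so transpose each written note down a major second.
B5 gives A5
A4 gives G4
C5 gives Bb4

A5 G4 Bb4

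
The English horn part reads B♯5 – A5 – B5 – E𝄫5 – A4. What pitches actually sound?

Written C4 on the English horn sounds as F3, a perfect fifth lower; apply that shift to every note.
B#5 to E#5
A5 to D5
B5 to E5
Ebb5 to Abb4
A4 to D4

E#5 D5 E5 Abb4 D4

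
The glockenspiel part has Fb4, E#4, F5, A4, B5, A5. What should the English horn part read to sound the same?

First find concert pitch: the glockenspiel sounds a perfect fifteenth above written, so Fb4 E#4 F5 A4 B5 A5 sounds Fb6 E#6 F7 A6 B7 A7.
Then write for English horn: it sounds a perfect fifth below written, so the part must be a perfect fifth above concert.
Fb6 → Cb7
E#6 → B#6
F7 → C8
A6 → E7
B7 → F#8
A7 → E8

Cb7 B#6 C8 E7 F#8 E8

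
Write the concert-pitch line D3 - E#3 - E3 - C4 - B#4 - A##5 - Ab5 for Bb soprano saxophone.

E3 F##3 F#3 D4 C##5 B##5 Bb5

Written C4 sounds as Bb3 on the Bb soprano saxophone, so concert pitches are written a major second up.
D3 to E3
E#3 to F##3
E3 to F#3
C4 to D4
B#4 to C##5
A##5 to B##5
Ab5 to Bb5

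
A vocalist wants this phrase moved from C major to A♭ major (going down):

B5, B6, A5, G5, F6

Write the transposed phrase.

From C down to A♭ is a major third; apply that to each pitch.
B5 -> G5
B6 -> G6
A5 -> F5
G5 -> Eb5
F6 -> Db6

G5 G6 F5 Eb5 Db6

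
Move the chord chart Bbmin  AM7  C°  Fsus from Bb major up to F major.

Fmin EM7 G° Csus

Bb major up to F major is a perfect fifth; each chord root moves by that interval while the quality stays the same.
Bbmin: root Bb up a perfect fifth → F, giving Fmin.
AM7: root A up a perfect fifth → E, giving EM7.
C°: root C up a perfect fifth → G, giving G°.
Fsus: root F up a perfect fifth → C, giving Csus.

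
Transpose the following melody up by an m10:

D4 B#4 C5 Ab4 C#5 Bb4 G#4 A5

D4 -> F5
B#4 -> D#6
C5 -> Eb6
Ab4 -> Cb6
C#5 -> E6
Bb4 -> Db6
G#4 -> B5
A5 -> C7

F5 D#6 Eb6 Cb6 E6 Db6 B5 C7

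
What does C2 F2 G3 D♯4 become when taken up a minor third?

C2 → Eb2
F2 → Ab2
G3 → Bb3
D#4 → F#4

Eb2 Ab2 Bb3 F#4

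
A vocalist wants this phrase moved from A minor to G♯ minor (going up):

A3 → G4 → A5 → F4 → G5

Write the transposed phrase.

G#4 F#5 G#6 E5 F#6

A minor to G♯ minor up is a major seventh, so every note moves up by that interval.
A3 gives G#4
G4 gives F#5
A5 gives G#6
F4 gives E5
G5 gives F#6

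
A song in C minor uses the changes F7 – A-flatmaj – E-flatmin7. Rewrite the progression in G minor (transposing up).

C7 Ebmaj Bbmin7

C minor up to G minor is a perfect fifth; each chord root moves by that interval while the quality stays the same.
F7: root F up a perfect fifth → C, giving C7.
A-flatmaj: root A-flat up a perfect fifth → Eb, giving Ebmaj.
E-flatmin7: root E-flat up a perfect fifth → Bb, giving Bbmin7.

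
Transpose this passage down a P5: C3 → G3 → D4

F2 C3 G3

C3 gives F2
G3 gives C3
D4 gives G3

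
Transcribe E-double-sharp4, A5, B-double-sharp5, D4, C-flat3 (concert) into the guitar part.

E##5 A6 B##6 D5 Cb4

Written C4 sounds as C3 on the guitar, so concert pitches are written a perfect octave up.
E##4 becomes E##5
A5 becomes A6
B##5 becomes B##6
D4 becomes D5
Cb3 becomes Cb4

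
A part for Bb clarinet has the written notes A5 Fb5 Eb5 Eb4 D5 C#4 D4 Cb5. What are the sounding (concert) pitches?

G5 Ebb5 Db5 Db4 C5 B3 C4 Bbb4

Written C4 on the Bb clarinet sounds as Bb3, a major second lower; apply that shift to every note.
A5 -> G5
Fb5 -> Ebb5
Eb5 -> Db5
Eb4 -> Db4
D5 -> C5
C#4 -> B3
D4 -> C4
Cb5 -> Bbb4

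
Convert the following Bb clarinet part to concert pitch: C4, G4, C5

Written C4 on the Bb clarinet sounds as Bb3, a major second lower; apply that shift to every note.
C4 gives Bb3
G4 gives F4
C5 gives Bb4

Bb3 F4 Bb4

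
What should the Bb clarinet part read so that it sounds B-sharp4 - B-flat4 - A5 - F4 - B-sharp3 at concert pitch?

The Bb clarinet sounds a major second below written, so the written part must be a major second above concert — transpose each note up.
B#4 → C##5
Bb4 → C5
A5 → B5
F4 → G4
B#3 → C##4

C##5 C5 B5 G4 C##4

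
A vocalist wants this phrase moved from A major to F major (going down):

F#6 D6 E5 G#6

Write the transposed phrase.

D6 Bb5 C5 E6

From A down to F is a major third; apply that to each pitch.
F#6 -> D6
D6 -> Bb5
E5 -> C5
G#6 -> E6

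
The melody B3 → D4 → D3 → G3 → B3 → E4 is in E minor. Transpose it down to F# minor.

C#3 E3 E2 A2 C#3 F#3

E minor to F# minor down is a minor seventh, so every note moves down by that interval.
B3 becomes C#3
D4 becomes E3
D3 becomes E2
G3 becomes A2
B3 becomes C#3
E4 becomes F#3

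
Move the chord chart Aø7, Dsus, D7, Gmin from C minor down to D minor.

Bø7 Esus E7 Amin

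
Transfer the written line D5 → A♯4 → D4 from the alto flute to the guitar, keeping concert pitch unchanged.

A5 E#5 A4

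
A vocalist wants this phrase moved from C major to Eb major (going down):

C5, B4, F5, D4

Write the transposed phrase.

From C down to Eb is a major sixth; apply that to each pitch.
C5 -> Eb4
B4 -> D4
F5 -> Ab4
D4 -> F3

Eb4 D4 Ab4 F3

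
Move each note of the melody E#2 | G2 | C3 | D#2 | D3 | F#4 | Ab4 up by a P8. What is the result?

A perfect octave up from E#2 gives E#3.
G2 up a perfect octave is G3.
C3: an octave up reaches C, and 12 semitones makes it C4.
A perfect octave up from D#2 gives D#3.
D3: an octave up reaches D, and 12 semitones makes it D4.
F#4 up a perfect octave is F#5.
A perfect octave up from Ab4 gives Ab5.

E#3 G3 C4 D#3 D4 F#5 Ab5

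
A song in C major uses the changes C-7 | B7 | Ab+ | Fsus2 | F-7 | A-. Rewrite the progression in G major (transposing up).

G-7 F#7 Eb+ Csus2 C-7 E-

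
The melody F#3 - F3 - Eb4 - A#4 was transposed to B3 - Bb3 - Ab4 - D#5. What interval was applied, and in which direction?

up a perfect fourth

Take the first pair: F#3 → B3. F to B spans 4 letter names, so the interval is some kind of fourth.
F#3 to B3 is 5 semitones, which makes it a perfect fourth; the second version is higher, so the direction is up.
Checking another pair — A#4 → D#5 — gives the same interval.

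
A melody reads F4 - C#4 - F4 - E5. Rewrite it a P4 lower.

F4 down a perfect fourth is C4.
C#4 down a perfect fourth is G#3.
F4: a fourth down reaches C, and 5 semitones makes it C4.
A perfect fourth down from E5 gives B4.

C4 G#3 C4 B4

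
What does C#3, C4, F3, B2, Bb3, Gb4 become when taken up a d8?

C#3 to C4
C4 to Cb5
F3 to Fb4
B2 to Bb3
Bb3 to Bbb4
Gb4 to Gbb5

C4 Cb5 Fb4 Bb3 Bbb4 Gbb5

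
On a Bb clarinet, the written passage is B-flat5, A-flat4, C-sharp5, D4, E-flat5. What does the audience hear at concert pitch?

Written C4 on the Bb clarinet sounds as Bb3, a major second lower; apply that shift to every note.
Bb5 → Ab5
Ab4 → Gb4
C#5 → B4
D4 → C4
Eb5 → Db5

Ab5 Gb4 B4 C4 Db5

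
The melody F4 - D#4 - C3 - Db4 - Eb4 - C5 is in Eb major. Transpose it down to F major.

From Eb down to F is a minor seventh; apply that to each pitch.
F4 becomes G3
D#4 becomes E#3
C3 becomes D2
Db4 becomes Eb3
Eb4 becomes F3
C5 becomes D4

G3 E#3 D2 Eb3 F3 D4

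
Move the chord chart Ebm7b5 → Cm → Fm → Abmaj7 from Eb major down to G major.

Gm7b5 Em Am Cmaj7

Eb major down to G major is a minor sixth; each chord root moves by that interval while the quality stays the same.
Ebm7b5: root Eb down a minor sixth → G, giving Gm7b5.
Cm: root C down a minor sixth → E, giving Em.
Fm: root F down a minor sixth → A, giving Am.
Abmaj7: root Ab down a minor sixth → C, giving Cmaj7.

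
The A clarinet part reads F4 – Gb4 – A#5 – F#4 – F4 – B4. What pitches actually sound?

The A clarinet sounds a minor third below written, so transpose each written note down a minor third.
F4 to D4
Gb4 to Eb4
A#5 to F##5
F#4 to D#4
F4 to D4
B4 to G#4

D4 Eb4 F##5 D#4 D4 G#4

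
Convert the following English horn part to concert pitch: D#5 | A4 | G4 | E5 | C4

The English horn sounds a perfect fifth below written, so transpose each written note down a perfect fifth.
D#5 gives G#4
A4 gives D4
G4 gives C4
E5 gives A4
C4 gives F3

G#4 D4 C4 A4 F3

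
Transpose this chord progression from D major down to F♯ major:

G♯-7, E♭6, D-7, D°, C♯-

B#-7 G6 F#-7 F#° E#-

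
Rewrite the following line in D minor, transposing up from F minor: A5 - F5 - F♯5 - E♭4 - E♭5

From F up to D is a major sixth; apply that to each pitch.
A5 -> F#6
F5 -> D6
F#5 -> D#6
Eb4 -> C5
Eb5 -> C6

F#6 D6 D#6 C5 C6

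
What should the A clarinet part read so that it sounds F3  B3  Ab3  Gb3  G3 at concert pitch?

Ab3 D4 Cb4 Bbb3 Bb3

Written C4 sounds as A3 on the A clarinet, so concert pitches are written a minor third up.
F3 becomes Ab3
B3 becomes D4
Ab3 becomes Cb4
Gb3 becomes Bbb3
G3 becomes Bb3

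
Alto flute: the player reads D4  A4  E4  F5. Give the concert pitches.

Written C4 on the alto flute sounds as G3, a perfect fourth lower; apply that shift to every note.
D4 → A3
A4 → E4
E4 → B3
F5 → C5

A3 E4 B3 C5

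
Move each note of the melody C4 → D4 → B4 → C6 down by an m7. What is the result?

D3 E3 C#4 D5

C4 to D3
D4 to E3
B4 to C#4
C6 to D5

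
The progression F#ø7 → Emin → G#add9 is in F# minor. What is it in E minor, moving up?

F# minor up to E minor is a minor seventh; each chord root moves by that interval while the quality stays the same.
F#ø7: root F# up a minor seventh → E, giving Eø7.
Emin: root E up a minor seventh → D, giving Dmin.
G#add9: root G# up a minor seventh → F#, giving F#add9.

Eø7 Dmin F#add9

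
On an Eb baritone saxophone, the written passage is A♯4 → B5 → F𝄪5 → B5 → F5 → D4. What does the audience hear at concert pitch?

C#3 D4 A#3 D4 Ab3 F2

The Eb baritone saxophone sounds a major thirteenth below written, so transpose each written note down a major thirteenth.
A#4 -> C#3
B5 -> D4
F##5 -> A#3
B5 -> D4
F5 -> Ab3
D4 -> F2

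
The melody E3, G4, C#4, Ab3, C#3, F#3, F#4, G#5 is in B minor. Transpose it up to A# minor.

D#4 F#5 B#4 G4 B#3 E#4 E#5 F##6

From B up to A# is a major seventh; apply that to each pitch.
E3 to D#4
G4 to F#5
C#4 to B#4
Ab3 to G4
C#3 to B#3
F#3 to E#4
F#4 to E#5
G#5 to F##6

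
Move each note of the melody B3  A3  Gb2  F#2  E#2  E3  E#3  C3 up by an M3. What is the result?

B3 -> D#4
A3 -> C#4
Gb2 -> Bb2
F#2 -> A#2
E#2 -> G##2
E3 -> G#3
E#3 -> G##3
C3 -> E3

D#4 C#4 Bb2 A#2 G##2 G#3 G##3 E3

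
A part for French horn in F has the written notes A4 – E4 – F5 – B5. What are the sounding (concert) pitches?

D4 A3 Bb4 E5

The French horn in F sounds a perfect fifth below written, so transpose each written note down a perfect fifth.
A4 gives D4
E4 gives A3
F5 gives Bb4
B5 gives E5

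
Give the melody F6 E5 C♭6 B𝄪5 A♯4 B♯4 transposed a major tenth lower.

F6 → Db5
E5 → C4
Cb6 → Abb4
B##5 → G##4
A#4 → F#3
B#4 → G#3

Db5 C4 Abb4 G##4 F#3 G#3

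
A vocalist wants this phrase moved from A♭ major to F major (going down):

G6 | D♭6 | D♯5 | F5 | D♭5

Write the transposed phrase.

A♭ major to F major down is a minor third, so every note moves down by that interval.
G6 becomes E6
Db6 becomes Bb5
D#5 becomes B#4
F5 becomes D5
Db5 becomes Bb4

E6 Bb5 B#4 D5 Bb4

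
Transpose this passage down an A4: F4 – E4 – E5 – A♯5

F4 becomes Cb4
E4 becomes Bb3
E5 becomes Bb4
A#5 becomes E5

Cb4 Bb3 Bb4 E5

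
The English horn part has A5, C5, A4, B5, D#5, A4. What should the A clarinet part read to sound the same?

First find concert pitch: the English horn sounds a perfect fifth below written, so A5 C5 A4 B5 D#5 A4 sounds D5 F4 D4 E5 G#4 D4.
Then write for A clarinet: it sounds a minor third below written, so the part must be a minor third above concert.
D5 → F5
F4 → Ab4
D4 → F4
E5 → G5
G#4 → B4
D4 → F4

F5 Ab4 F4 G5 B4 F4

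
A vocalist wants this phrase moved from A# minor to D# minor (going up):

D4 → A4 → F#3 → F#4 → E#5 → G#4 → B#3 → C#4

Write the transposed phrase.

G4 D5 B3 B4 A#5 C#5 E#4 F#4

From A# up to D# is a perfect fourth; apply that to each pitch.
D4 to G4
A4 to D5
F#3 to B3
F#4 to B4
E#5 to A#5
G#4 to C#5
B#3 to E#4
C#4 to F#4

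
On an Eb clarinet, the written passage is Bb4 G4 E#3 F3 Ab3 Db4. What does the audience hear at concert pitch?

The Eb clarinet sounds a minor third above written, so transpose each written note up a minor third.
Bb4 to Db5
G4 to Bb4
E#3 to G#3
F3 to Ab3
Ab3 to Cb4
Db4 to Fb4

Db5 Bb4 G#3 Ab3 Cb4 Fb4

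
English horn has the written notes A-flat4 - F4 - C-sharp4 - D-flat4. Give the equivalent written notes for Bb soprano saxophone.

First find concert pitch: the English horn sounds a perfect fifth below written, so A-flat4 F4 C-sharp4 D-flat4 sounds Db4 Bb3 F#3 Gb3.
Then write for Bb soprano saxophone: it sounds a major second below written, so the part must be a major second above concert.
Db4 → Eb4
Bb3 → C4
F#3 → G#3
Gb3 → Ab3

Eb4 C4 G#3 Ab3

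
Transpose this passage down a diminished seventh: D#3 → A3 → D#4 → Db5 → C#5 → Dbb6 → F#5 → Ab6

D#3 -> E##2
A3 -> B#2
D#4 -> E##3
Db5 -> E4
C#5 -> D##4
Dbb6 -> Eb5
F#5 -> G##4
Ab6 -> B5

E##2 B#2 E##3 E4 D##4 Eb5 G##4 B5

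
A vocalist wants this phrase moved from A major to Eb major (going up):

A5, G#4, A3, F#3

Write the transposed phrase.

Eb6 D5 Eb4 C4

A major to Eb major up is a diminished fifth, so every note moves up by that interval.
A5 to Eb6
G#4 to D5
A3 to Eb4
F#3 to C4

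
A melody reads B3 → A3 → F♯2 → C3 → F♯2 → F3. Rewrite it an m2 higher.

B3 becomes C4
A3 becomes Bb3
F#2 becomes G2
C3 becomes Db3
F#2 becomes G2
F3 becomes Gb3

C4 Bb3 G2 Db3 G2 Gb3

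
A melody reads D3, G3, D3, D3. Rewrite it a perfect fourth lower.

A2 D3 A2 A2

D3: a fourth down reaches A, and 5 semitones makes it A2.
A perfect fourth down from G3 gives D3.
A perfect fourth down from D3 gives A2.
D3: a fourth down reaches A, and 5 semitones makes it A2.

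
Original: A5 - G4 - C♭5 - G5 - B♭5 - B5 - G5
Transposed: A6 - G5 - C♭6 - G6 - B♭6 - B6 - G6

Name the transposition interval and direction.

up a perfect octave

From A5 to A6 is 8 letter names — an octave of some quality.
A5 to A6 is 12 semitones, which makes it a perfect octave; the second version is higher, so the direction is up.
Checking another pair — G5 → G6 — gives the same interval.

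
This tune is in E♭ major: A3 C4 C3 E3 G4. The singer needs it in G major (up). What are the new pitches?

From E♭ up to G is a major third; apply that to each pitch.
A3 -> C#4
C4 -> E4
C3 -> E3
E3 -> G#3
G4 -> B4

C#4 E4 E3 G#3 B4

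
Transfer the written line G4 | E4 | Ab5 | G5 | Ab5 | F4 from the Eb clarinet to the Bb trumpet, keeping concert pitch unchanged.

First find concert pitch: the Eb clarinet sounds a minor third above written, so G4 E4 Ab5 G5 Ab5 F4 sounds Bb4 G4 Cb6 Bb5 Cb6 Ab4.
Then write for Bb trumpet: it sounds a major second below written, so the part must be a major second above concert.
Bb4 → C5
G4 → A4
Cb6 → Db6
Bb5 → C6
Cb6 → Db6
Ab4 → Bb4

C5 A4 Db6 C6 Db6 Bb4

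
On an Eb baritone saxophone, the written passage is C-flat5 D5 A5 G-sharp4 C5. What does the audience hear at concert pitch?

Ebb3 F3 C4 B2 Eb3

Written C4 on the Eb baritone saxophone sounds as Eb2, a major thirteenth lower; apply that shift to every note.
Cb5 gives Ebb3
D5 gives F3
A5 gives C4
G#4 gives B2
C5 gives Eb3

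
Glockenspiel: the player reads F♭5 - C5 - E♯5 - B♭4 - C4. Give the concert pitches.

Fb7 C7 E#7 Bb6 C6

Written C4 on the glockenspiel sounds as C6, a perfect fifteenth higher; apply that shift to every note.
Fb5 → Fb7
C5 → C7
E#5 → E#7
Bb4 → Bb6
C4 → C6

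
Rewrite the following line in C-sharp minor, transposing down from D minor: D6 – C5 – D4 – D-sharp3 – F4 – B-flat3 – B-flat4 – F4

C#6 B4 C#4 C##3 E4 A3 A4 E4

From D down to C-sharp is a minor second; apply that to each pitch.
D6 -> C#6
C5 -> B4
D4 -> C#4
D#3 -> C##3
F4 -> E4
Bb3 -> A3
Bb4 -> A4
F4 -> E4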